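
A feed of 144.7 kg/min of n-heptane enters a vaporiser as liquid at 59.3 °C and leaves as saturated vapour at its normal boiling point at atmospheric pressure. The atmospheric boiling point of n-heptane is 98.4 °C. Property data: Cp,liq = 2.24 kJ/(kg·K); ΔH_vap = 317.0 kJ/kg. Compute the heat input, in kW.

Q = 976 kW

liquid 59.3→98.4 °C: 87.584 kJ/kg
vaporisation at 98.4 °C: 317 kJ/kg
Δh = 87.584 + 317 = 404.58 kJ/kg
Q = ṁ·Δh = 144.7 kg/min × 404.58 kJ/kg = 58543 kJ/min
|Q| = 975.72 kW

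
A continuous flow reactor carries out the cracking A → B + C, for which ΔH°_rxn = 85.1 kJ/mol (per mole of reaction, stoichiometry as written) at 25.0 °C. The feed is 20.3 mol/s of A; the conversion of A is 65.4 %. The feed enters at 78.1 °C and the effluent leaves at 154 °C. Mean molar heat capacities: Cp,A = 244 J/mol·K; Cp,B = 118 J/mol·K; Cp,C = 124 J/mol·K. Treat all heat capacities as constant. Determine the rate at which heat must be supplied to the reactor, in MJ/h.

Extent of reaction ξ = 0.654 × 20.3 = 13.276 mol/s
Reaction term: ξ·ΔH°_rxn = 13.276 × 85.1 = 1129.8 kJ/s
Sensible, feed 78.1→25 °C: -263.01 kJ/s
Outlet flows (mol/s): A 7.0238, B 13.276, C 13.276
Sensible, products 25→154 °C: 635.54 kJ/s
Q = ΔH = 1502.3 kJ/s = 1502.3 kW
Heat supplied = 5408.4 MJ/h

Q_in = 5410 MJ/h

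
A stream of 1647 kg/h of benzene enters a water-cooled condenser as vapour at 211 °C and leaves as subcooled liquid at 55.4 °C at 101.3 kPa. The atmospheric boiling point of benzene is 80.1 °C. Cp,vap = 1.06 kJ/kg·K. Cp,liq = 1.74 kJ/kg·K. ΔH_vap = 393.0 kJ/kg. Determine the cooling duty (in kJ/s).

vapour 211→80.1 °C: -138.75 kJ/kg
condensation at 80.1 °C: -393 kJ/kg
liquid 80.1→55.4 °C: -42.978 kJ/kg
Δh = -138.75 + -393 + -42.978 = -574.73 kJ/kg
Q = ṁ·Δh = 1647 kg/h × -574.73 kJ/kg = -946580 kJ/h
|Q| = 262.94 kW

Q_c = 263 kJ/s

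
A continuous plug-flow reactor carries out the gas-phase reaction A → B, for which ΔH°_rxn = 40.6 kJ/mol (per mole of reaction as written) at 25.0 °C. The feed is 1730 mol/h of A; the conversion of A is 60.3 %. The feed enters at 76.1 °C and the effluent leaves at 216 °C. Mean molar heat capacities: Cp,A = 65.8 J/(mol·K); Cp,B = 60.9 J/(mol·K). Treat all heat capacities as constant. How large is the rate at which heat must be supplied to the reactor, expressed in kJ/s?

Extent of reaction ξ = 0.603 × 1730 = 1043.2 mol/h
Reaction term: ξ·ΔH°_rxn = 1043.2 × 40.6 = 42354 kJ/h
Sensible, feed 76.1→25 °C: -5816.9 kJ/h
Outlet flows (mol/h): A 686.81, B 1043.2
Sensible, products 25→216 °C: 20766 kJ/h
Q = ΔH = 57303 kJ/h = 15.917 kW
Heat supplied = 15.917 kJ/s

Q_in = 15.9 kJ/s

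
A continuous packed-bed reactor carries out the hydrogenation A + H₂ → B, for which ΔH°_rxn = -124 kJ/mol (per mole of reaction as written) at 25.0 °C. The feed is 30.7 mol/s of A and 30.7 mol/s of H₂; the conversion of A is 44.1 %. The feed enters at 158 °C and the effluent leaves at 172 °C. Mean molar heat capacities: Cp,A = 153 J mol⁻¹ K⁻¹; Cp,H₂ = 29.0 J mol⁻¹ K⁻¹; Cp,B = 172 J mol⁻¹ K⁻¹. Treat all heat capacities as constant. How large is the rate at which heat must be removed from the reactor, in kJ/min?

Extent of reaction ξ = 0.441 × 30.7 = 13.539 mol/s
Reaction term: ξ·ΔH°_rxn = 13.539 × -124 = -1678.8 kJ/s
Sensible, feed 158→25 °C: -743.12 kJ/s
Outlet flows (mol/s): A 17.161, H₂ 17.161, B 13.539
Sensible, products 25→172 °C: 801.45 kJ/s
Q = ΔH = -1620.5 kJ/s = -1620.5 kW
Heat removed = 97229 kJ/min

Q_out = 97200 kJ/min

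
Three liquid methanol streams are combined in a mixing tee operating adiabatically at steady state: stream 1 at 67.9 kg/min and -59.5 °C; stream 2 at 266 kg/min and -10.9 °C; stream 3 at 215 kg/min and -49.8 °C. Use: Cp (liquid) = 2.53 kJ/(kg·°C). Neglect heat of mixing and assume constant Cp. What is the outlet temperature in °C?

T_out = -32.1 °C

Energy balance with Q = 0: Σ ṁᵢCp,ᵢ(T_out − Tᵢ) = 0
Σ ṁᵢCp,ᵢTᵢ = 67.9×2.53×-59.5 + 266×2.53×-10.9 + 215×2.53×-49.8 = -44646
Σ ṁᵢCp,ᵢ = 67.9×2.53 + 266×2.53 + 215×2.53 = 1388.7
T_out = -44646 / 1388.7 = -32.149 °C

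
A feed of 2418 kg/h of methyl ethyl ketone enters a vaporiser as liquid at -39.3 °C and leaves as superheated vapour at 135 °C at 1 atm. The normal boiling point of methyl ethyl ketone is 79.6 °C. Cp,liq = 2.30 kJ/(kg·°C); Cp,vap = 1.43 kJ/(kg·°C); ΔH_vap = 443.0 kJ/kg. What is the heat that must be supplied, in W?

liquid -39.3→79.6 °C: 273.47 kJ/kg
vaporisation at 79.6 °C: 443 kJ/kg
vapour 79.6→135 °C: 79.222 kJ/kg
Δh = 273.47 + 443 + 79.222 = 795.69 kJ/kg
Q = ṁ·Δh = 2418 kg/h × 795.69 kJ/kg = 1.924e+06 kJ/h
|Q| = 534.44 kW = 534440 W

Q = 534000 W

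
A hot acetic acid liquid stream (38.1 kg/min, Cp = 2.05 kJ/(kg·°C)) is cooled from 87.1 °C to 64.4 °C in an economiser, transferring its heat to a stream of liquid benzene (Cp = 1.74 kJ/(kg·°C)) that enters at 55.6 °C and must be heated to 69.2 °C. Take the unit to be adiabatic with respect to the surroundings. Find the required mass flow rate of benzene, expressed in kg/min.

Heat released by hot stream: Q = 38.1 × 2.05 × (87.1 − 64.4) = 1773 kJ/min
Energy balance on cold side (adiabatic exchanger): Q = ṁ_c·Cp_c·(T_c,out − T_c,in)
ṁ_c = 1773 / [1.74 × (69.2 − 55.6)] = 74.923 kg/min

ṁ_c = 74.9 kg/min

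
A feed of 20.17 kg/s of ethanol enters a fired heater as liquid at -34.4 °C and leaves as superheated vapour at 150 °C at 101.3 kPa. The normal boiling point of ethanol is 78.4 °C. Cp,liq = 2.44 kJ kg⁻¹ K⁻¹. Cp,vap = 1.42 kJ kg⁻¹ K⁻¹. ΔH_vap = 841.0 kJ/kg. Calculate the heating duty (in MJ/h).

Q = 88400 MJ/h

liquid -34.4→78.4 °C: 275.23 kJ/kg
vaporisation at 78.4 °C: 841 kJ/kg
vapour 78.4→150 °C: 101.67 kJ/kg
Δh = 275.23 + 841 + 101.67 = 1217.9 kJ/kg
Q = ṁ·Δh = 20.17 kg/s × 1217.9 kJ/kg = 24565 kJ/s
|Q| = 24565 kW = 88434 MJ/h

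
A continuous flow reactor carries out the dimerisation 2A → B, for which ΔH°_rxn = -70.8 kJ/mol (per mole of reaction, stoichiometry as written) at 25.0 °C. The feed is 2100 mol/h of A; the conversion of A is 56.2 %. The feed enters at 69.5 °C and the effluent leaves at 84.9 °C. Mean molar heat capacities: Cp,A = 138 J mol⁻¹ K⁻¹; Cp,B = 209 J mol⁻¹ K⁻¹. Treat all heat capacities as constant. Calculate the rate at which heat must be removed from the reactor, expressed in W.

Extent of reaction ξ = 0.562 × 2100 / 2 = 590.1 mol/h
Reaction term: ξ·ΔH°_rxn = 590.1 × -70.8 = -41779 kJ/h
Sensible, feed 69.5→25 °C: -12896 kJ/h
Outlet flows (mol/h): A 919.8, B 590.1
Sensible, products 25→84.9 °C: 14991 kJ/h
Q = ΔH = -39684 kJ/h = -11.023 kW
Heat removed = 11023 W

Q_out = 11000 W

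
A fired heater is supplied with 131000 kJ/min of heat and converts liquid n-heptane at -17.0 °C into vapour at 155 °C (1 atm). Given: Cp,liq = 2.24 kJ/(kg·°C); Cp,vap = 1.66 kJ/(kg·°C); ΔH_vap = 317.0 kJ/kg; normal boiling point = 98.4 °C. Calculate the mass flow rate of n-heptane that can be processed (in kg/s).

ṁ = 3.26 kg/s

Δh = 2.24×(98.4−-17.0) + 317.0 + 1.66×(155−98.4) = 669.45 kJ/kg
Q = 131000 kJ/min = 2183.3 kJ/s = 2183.3 kJ/s
ṁ = Q/Δh = 2183.3 / 669.45 = 3.2614 kg/s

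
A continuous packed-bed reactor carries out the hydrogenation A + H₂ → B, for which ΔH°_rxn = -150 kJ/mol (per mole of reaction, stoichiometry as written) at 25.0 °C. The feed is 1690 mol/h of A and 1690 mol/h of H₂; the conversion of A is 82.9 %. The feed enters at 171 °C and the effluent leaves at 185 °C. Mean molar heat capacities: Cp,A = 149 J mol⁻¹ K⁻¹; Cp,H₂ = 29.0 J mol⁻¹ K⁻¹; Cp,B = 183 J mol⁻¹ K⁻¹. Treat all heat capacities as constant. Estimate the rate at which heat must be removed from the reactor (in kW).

Q_out = 56.9 kW

Extent of reaction ξ = 0.829 × 1690 = 1401 mol/h
Reaction term: ξ·ΔH°_rxn = 1401 × -150 = -210150 kJ/h
Sensible, feed 171→25 °C: -43920 kJ/h
Outlet flows (mol/h): A 288.99, H₂ 288.99, B 1401
Sensible, products 25→185 °C: 49252 kJ/h
Q = ΔH = -204820 kJ/h = -56.894 kW
Heat removed = 56.894 kW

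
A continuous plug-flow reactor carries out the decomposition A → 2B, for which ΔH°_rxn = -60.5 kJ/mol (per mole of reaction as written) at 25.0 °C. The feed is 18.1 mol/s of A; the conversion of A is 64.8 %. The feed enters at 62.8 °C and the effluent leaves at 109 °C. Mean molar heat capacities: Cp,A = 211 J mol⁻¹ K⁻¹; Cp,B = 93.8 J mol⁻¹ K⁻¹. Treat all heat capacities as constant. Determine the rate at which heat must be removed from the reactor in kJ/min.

Extent of reaction ξ = 0.648 × 18.1 = 11.729 mol/s
Reaction term: ξ·ΔH°_rxn = 11.729 × -60.5 = -709.59 kJ/s
Sensible, feed 62.8→25 °C: -144.36 kJ/s
Outlet flows (mol/s): A 6.3712, B 23.458
Sensible, products 25→109 °C: 297.75 kJ/s
Q = ΔH = -556.2 kJ/s = -556.2 kW
Heat removed = 33372 kJ/min

Q_out = 33400 kJ/min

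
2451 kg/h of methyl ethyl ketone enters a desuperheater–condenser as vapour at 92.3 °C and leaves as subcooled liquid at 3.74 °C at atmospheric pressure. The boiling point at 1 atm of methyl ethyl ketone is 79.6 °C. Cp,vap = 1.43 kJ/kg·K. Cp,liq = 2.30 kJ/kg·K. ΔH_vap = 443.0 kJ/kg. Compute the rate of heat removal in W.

Q_c = 433000 W

vapour 92.3→79.6 °C: -18.161 kJ/kg
condensation at 79.6 °C: -443 kJ/kg
liquid 79.6→3.74 °C: -174.48 kJ/kg
Δh = -18.161 + -443 + -174.48 = -635.64 kJ/kg
Q = ṁ·Δh = 2451 kg/h × -635.64 kJ/kg = -1.558e+06 kJ/h
|Q| = 432.76 kW = 432760 W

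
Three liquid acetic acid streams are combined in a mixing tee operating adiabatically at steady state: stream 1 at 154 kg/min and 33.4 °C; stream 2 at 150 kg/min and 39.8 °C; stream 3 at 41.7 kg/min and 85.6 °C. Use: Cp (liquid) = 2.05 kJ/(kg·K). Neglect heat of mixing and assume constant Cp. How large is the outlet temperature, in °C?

T_out = 42.5 °C

No heat crosses the boundary, so H_out = H_in.
Σ ṁᵢCp,ᵢTᵢ = 154×2.05×33.4 + 150×2.05×39.8 + 41.7×2.05×85.6 = 30100
Σ ṁᵢCp,ᵢ = 154×2.05 + 150×2.05 + 41.7×2.05 = 708.68
T_out = 30100 / 708.68 = 42.474 °C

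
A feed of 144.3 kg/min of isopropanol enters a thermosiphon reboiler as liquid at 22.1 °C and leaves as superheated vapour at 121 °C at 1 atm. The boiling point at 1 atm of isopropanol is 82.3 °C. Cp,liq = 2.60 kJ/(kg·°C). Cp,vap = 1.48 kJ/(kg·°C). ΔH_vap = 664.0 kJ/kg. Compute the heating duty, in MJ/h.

liquid 22.1→82.3 °C: 156.52 kJ/kg
vaporisation at 82.3 °C: 664 kJ/kg
vapour 82.3→121 °C: 57.276 kJ/kg
Δh = 156.52 + 664 + 57.276 = 877.8 kJ/kg
Q = ṁ·Δh = 144.3 kg/min × 877.8 kJ/kg = 126670 kJ/min
|Q| = 2111.1 kW = 7600 MJ/h

Q = 7600 MJ/h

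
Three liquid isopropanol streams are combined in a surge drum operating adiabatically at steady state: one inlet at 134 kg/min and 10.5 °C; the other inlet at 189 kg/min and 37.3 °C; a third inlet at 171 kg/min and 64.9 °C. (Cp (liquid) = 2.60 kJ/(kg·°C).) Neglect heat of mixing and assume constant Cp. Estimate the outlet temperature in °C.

Adiabatic, steady state ⇒ Σ ṁᵢCp,ᵢ(T_out − Tᵢ) = 0
Σ ṁᵢCp,ᵢTᵢ = 134×2.60×10.5 + 189×2.60×37.3 + 171×2.60×64.9 = 50842
Σ ṁᵢCp,ᵢ = 134×2.60 + 189×2.60 + 171×2.60 = 1284.4
T_out = 50842 / 1284.4 = 39.584 °C

T_out = 39.6 °C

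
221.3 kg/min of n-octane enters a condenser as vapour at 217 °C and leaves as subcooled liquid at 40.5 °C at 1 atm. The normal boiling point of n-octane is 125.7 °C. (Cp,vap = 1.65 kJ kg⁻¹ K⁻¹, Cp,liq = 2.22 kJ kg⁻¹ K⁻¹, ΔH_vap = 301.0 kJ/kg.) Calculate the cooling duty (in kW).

Q_c = 2360 kW

vapour 217→125.7 °C: -150.64 kJ/kg
condensation at 125.7 °C: -301 kJ/kg
liquid 125.7→40.5 °C: -189.14 kJ/kg
Δh = -150.64 + -301 + -189.14 = -640.79 kJ/kg
Q = ṁ·Δh = 221.3 kg/min × -640.79 kJ/kg = -141810 kJ/min
|Q| = 2363.4 kW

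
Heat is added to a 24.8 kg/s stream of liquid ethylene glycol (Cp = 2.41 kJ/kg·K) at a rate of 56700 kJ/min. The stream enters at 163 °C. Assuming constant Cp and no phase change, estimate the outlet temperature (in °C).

T_out = 179 °C

Q = 56700 kJ/min = 945 kJ/s
ΔT = Q/(ṁ·Cp) = 945/(24.8×2.41) = 15.811 K
T_out = 163 + 15.811 = 178.81 °C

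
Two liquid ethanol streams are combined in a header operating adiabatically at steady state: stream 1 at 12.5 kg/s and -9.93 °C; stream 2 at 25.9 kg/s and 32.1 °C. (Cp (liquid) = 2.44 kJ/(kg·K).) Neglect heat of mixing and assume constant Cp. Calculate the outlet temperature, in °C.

T_out = 18.4 °C

Adiabatic, steady state ⇒ Σ ṁᵢCp,ᵢ(T_out − Tᵢ) = 0
T_out = Σ ṁᵢCp,ᵢTᵢ / Σ ṁᵢCp,ᵢ
      = 1725.7 / 93.696 = 18.418 °C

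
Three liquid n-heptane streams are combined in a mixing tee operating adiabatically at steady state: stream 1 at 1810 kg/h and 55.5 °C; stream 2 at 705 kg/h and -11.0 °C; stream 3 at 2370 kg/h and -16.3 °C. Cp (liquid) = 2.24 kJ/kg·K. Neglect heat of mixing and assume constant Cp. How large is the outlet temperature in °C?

No heat crosses the boundary, so H_out = H_in.
Σ ṁᵢCp,ᵢTᵢ = 1810×2.24×55.5 + 705×2.24×-11.0 + 2370×2.24×-16.3 = 121110
Σ ṁᵢCp,ᵢ = 1810×2.24 + 705×2.24 + 2370×2.24 = 10942
T_out = 121110 / 10942 = 11.068 °C

T_out = 11.1 °C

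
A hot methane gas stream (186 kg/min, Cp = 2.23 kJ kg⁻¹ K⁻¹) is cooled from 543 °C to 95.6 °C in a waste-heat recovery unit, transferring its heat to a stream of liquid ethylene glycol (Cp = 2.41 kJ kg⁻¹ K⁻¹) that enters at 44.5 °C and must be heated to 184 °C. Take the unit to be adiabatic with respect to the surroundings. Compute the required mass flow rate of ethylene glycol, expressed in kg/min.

ṁ_c = 552 kg/min

Heat released by hot stream: Q = 186 × 2.23 × (543 − 95.6) = 185570 kJ/min
Energy balance on cold side (adiabatic exchanger): Q = ṁ_c·Cp_c·(T_c,out − T_c,in)
ṁ_c = 185570 / [2.41 × (184 − 44.5)] = 551.98 kg/min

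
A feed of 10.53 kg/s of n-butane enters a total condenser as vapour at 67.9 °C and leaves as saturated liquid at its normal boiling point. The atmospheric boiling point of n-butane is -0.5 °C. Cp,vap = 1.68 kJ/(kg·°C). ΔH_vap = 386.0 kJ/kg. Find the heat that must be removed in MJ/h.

Q_c = 19000 MJ/h

vapour 67.9→-0.5 °C: -114.91 kJ/kg
condensation at -0.5 °C: -386 kJ/kg
Δh = -114.91 + -386 = -500.91 kJ/kg
Q = ṁ·Δh = 10.53 kg/s × -500.91 kJ/kg = -5274.6 kJ/s
|Q| = 5274.6 kW = 18989 MJ/h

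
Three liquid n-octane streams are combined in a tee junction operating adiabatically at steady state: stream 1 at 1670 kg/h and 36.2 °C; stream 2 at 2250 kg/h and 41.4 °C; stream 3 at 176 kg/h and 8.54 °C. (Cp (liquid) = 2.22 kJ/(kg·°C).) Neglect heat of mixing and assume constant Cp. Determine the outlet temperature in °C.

No heat crosses the boundary, so H_out = H_in.
Σ ṁᵢCp,ᵢTᵢ = 1670×2.22×36.2 + 2250×2.22×41.4 + 176×2.22×8.54 = 344340
Σ ṁᵢCp,ᵢ = 1670×2.22 + 2250×2.22 + 176×2.22 = 9093.1
T_out = 344340 / 9093.1 = 37.868 °C

T_out = 37.9 °C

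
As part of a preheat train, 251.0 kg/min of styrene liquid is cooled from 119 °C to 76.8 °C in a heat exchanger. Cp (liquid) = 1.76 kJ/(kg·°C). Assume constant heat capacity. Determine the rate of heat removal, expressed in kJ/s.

Q = ṁ·Cp·ΔT = 251.0 × 1.76 × (76.8 − 119) = -18642 kJ/min
Converting: 18642 / 60 s = 310.7 kW

Q_c = 311 kJ/s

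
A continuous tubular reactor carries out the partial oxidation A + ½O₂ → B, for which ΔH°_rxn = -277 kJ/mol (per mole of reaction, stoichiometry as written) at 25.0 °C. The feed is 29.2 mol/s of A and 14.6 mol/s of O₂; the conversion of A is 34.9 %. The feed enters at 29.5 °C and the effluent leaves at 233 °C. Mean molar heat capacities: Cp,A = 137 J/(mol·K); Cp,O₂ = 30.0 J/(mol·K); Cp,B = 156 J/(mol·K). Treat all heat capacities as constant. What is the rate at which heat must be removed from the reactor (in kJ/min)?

Extent of reaction ξ = 0.349 × 29.2 = 10.191 mol/s
Reaction term: ξ·ΔH°_rxn = 10.191 × -277 = -2822.9 kJ/s
Sensible, feed 29.5→25 °C: -19.973 kJ/s
Outlet flows (mol/s): A 19.009, O₂ 9.5046, B 10.191
Sensible, products 25→233 °C: 931.67 kJ/s
Q = ΔH = -1911.2 kJ/s = -1911.2 kW
Heat removed = 114670 kJ/min

Q_out = 115000 kJ/min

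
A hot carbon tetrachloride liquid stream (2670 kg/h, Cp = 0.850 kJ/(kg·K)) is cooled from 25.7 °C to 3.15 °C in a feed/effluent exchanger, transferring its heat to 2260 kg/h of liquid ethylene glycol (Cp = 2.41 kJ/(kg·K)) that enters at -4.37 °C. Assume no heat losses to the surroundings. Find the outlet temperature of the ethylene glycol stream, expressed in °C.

Heat released by hot stream: Q = 2670 × 0.850 × (25.7 − 3.15) = 51177 kJ/h
Energy balance on cold side (adiabatic exchanger): Q = ṁ_c·Cp_c·(T_c,out − T_c,in)
T_c,out = -4.37 + 51177/(2260 × 2.41) = 5.0262 °C

T_c,out = 5.03 °C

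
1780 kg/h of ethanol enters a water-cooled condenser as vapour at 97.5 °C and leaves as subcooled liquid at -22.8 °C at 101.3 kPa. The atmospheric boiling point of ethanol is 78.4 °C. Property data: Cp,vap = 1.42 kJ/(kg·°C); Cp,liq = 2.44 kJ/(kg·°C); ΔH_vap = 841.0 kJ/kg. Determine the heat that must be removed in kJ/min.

Q_c = 33100 kJ/min

vapour 97.5→78.4 °C: -27.122 kJ/kg
condensation at 78.4 °C: -841 kJ/kg
liquid 78.4→-22.8 °C: -246.93 kJ/kg
Δh = -27.122 + -841 + -246.93 = -1115 kJ/kg
Q = ṁ·Δh = 1780 kg/h × -1115 kJ/kg = -1.9848e+06 kJ/h
|Q| = 551.33 kW = 33080 kJ/min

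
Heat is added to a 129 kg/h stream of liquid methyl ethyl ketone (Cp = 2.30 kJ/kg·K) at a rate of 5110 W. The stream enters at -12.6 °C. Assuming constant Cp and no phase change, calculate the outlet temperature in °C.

T_out = 49.4 °C

Q = 5110 W = 18396 kJ/h
ΔT = Q/(ṁ·Cp) = 18396/(129×2.30) = 62.002 K
T_out = -12.6 + 62.002 = 49.402 °C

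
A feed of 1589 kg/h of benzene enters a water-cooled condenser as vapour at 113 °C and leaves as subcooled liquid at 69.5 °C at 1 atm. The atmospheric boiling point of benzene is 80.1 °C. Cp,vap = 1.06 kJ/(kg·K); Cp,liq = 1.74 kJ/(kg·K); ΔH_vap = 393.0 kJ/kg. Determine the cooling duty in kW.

Q_c = 197 kW

vapour 113→80.1 °C: -34.874 kJ/kg
condensation at 80.1 °C: -393 kJ/kg
liquid 80.1→69.5 °C: -18.444 kJ/kg
Δh = -34.874 + -393 + -18.444 = -446.32 kJ/kg
Q = ṁ·Δh = 1589 kg/h × -446.32 kJ/kg = -709200 kJ/h
|Q| = 197 kW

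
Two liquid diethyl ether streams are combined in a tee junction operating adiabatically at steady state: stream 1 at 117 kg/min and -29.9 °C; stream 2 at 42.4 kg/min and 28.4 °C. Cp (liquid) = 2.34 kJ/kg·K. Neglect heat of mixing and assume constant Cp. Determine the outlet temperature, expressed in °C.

Adiabatic, steady state ⇒ Σ ṁᵢCp,ᵢ(T_out − Tᵢ) = 0
T_out = Σ ṁᵢCp,ᵢTᵢ / Σ ṁᵢCp,ᵢ
      = -5368.3 / 373 = -14.392 °C

T_out = -14.4 °C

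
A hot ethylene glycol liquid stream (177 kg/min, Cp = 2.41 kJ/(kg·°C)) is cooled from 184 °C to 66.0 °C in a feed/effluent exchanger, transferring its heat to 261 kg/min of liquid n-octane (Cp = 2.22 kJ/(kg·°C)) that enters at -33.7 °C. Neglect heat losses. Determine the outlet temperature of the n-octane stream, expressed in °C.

T_c,out = 53.2 °C

Heat released by hot stream: Q = 177 × 2.41 × (184 − 66.0) = 50335 kJ/min
Energy balance on cold side (adiabatic exchanger): Q = ṁ_c·Cp_c·(T_c,out − T_c,in)
T_c,out = -33.7 + 50335/(261 × 2.22) = 53.172 °C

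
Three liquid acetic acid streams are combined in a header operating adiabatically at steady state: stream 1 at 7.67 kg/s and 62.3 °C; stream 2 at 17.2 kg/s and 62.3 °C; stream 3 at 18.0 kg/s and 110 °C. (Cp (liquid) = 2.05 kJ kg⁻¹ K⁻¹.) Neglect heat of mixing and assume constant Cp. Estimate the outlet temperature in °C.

No heat crosses the boundary, so H_out = H_in.
Σ ṁᵢCp,ᵢTᵢ = 7.67×2.05×62.3 + 17.2×2.05×62.3 + 18.0×2.05×110 = 7235.3
Σ ṁᵢCp,ᵢ = 7.67×2.05 + 17.2×2.05 + 18.0×2.05 = 87.883
T_out = 7235.3 / 87.883 = 82.328 °C

T_out = 82.3 °C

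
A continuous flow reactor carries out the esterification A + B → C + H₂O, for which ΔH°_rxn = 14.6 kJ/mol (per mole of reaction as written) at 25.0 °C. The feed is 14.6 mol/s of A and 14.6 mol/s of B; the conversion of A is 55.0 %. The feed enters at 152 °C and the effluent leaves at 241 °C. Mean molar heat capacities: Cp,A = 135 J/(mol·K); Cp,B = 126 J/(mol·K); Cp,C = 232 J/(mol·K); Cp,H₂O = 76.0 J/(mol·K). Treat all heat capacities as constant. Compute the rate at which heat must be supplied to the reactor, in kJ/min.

Q_in = 32300 kJ/min

Extent of reaction ξ = 0.550 × 14.6 = 8.03 mol/s
Reaction term: ξ·ΔH°_rxn = 8.03 × 14.6 = 117.24 kJ/s
Sensible, feed 152→25 °C: -483.95 kJ/s
Outlet flows (mol/s): A 6.57, B 6.57, C 8.03, H₂O 8.03
Sensible, products 25→241 °C: 904.61 kJ/s
Q = ΔH = 537.9 kJ/s = 537.9 kW
Heat supplied = 32274 kJ/min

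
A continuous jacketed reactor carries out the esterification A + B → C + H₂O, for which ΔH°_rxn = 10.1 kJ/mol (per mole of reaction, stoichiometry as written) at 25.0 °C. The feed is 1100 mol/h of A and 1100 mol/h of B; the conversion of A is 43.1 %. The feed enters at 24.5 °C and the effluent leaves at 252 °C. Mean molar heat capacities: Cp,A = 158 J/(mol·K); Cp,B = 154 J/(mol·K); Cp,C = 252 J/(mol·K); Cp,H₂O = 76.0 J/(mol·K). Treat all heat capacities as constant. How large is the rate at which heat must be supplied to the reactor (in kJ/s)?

Extent of reaction ξ = 0.431 × 1100 = 474.1 mol/h
Reaction term: ξ·ΔH°_rxn = 474.1 × 10.1 = 4788.4 kJ/h
Sensible, feed 24.5→25 °C: 171.6 kJ/h
Outlet flows (mol/h): A 625.9, B 625.9, C 474.1, H₂O 474.1
Sensible, products 25→252 °C: 79628 kJ/h
Q = ΔH = 84588 kJ/h = 23.497 kW
Heat supplied = 23.497 kJ/s

Q_in = 23.5 kJ/s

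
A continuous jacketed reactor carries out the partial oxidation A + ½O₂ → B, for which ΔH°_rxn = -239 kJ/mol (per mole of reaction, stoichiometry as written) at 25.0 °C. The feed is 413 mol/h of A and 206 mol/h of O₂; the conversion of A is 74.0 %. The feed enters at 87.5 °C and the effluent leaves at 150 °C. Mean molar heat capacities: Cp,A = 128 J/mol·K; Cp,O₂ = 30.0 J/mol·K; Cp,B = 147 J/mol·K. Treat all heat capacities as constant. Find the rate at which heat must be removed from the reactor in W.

Q_out = 19200 W

Extent of reaction ξ = 0.740 × 413 = 305.62 mol/h
Reaction term: ξ·ΔH°_rxn = 305.62 × -239 = -73043 kJ/h
Sensible, feed 87.5→25 °C: -3690.2 kJ/h
Outlet flows (mol/h): A 107.38, O₂ 53.19, B 305.62
Sensible, products 25→150 °C: 7533.3 kJ/h
Q = ΔH = -69200 kJ/h = -19.222 kW
Heat removed = 19222 W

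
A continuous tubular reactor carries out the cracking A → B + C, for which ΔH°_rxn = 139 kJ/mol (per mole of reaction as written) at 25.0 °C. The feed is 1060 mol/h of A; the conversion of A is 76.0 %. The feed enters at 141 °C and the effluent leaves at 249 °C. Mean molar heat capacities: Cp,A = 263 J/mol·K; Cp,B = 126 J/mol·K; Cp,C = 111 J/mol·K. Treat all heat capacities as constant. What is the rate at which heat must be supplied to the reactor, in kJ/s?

Extent of reaction ξ = 0.760 × 1060 = 805.6 mol/h
Reaction term: ξ·ΔH°_rxn = 805.6 × 139 = 111980 kJ/h
Sensible, feed 141→25 °C: -32338 kJ/h
Outlet flows (mol/h): A 254.4, B 805.6, C 805.6
Sensible, products 25→249 °C: 57755 kJ/h
Q = ΔH = 137390 kJ/h = 38.165 kW
Heat supplied = 38.165 kJ/s

Q_in = 38.2 kJ/s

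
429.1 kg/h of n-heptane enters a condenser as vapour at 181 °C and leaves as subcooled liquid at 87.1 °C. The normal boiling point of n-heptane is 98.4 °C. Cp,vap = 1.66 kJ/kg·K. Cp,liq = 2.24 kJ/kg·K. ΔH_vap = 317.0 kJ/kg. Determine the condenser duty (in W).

Q_c = 57100 W

vapour 181→98.4 °C: -137.12 kJ/kg
condensation at 98.4 °C: -317 kJ/kg
liquid 98.4→87.1 °C: -25.312 kJ/kg
Δh = -137.12 + -317 + -25.312 = -479.43 kJ/kg
Q = ṁ·Δh = 429.1 kg/h × -479.43 kJ/kg = -205720 kJ/h
|Q| = 57.145 kW = 57145 W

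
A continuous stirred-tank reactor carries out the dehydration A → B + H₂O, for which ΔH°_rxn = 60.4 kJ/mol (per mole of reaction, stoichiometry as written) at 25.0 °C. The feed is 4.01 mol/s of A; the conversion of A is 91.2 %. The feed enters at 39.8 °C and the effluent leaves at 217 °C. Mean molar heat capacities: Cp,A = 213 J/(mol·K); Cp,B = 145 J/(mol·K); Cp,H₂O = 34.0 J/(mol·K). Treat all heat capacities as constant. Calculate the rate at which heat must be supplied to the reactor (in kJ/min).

Q_in = 20900 kJ/min

Extent of reaction ξ = 0.912 × 4.01 = 3.6571 mol/s
Reaction term: ξ·ΔH°_rxn = 3.6571 × 60.4 = 220.89 kJ/s
Sensible, feed 39.8→25 °C: -12.641 kJ/s
Outlet flows (mol/s): A 0.35288, B 3.6571, H₂O 3.6571
Sensible, products 25→217 °C: 140.12 kJ/s
Q = ΔH = 348.37 kJ/s = 348.37 kW
Heat supplied = 20902 kJ/min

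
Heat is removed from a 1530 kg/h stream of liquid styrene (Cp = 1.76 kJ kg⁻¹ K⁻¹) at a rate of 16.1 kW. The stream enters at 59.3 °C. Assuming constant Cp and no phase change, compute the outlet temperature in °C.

Q = 16.1 kW = 57960 kJ/h
ΔT = Q/(ṁ·Cp) = 57960/(1530×1.76) = 21.524 K
T_out = 59.3 − 21.524 = 37.776 °C

T_out = 37.8 °C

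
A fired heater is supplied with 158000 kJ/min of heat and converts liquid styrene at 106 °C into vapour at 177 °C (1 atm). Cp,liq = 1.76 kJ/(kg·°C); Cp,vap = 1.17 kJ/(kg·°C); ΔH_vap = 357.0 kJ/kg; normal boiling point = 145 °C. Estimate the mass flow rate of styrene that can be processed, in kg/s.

ṁ = 5.69 kg/s

Δh = 1.76×(145−106) + 357.0 + 1.17×(177−145) = 463.08 kJ/kg
Q = 158000 kJ/min = 2633.3 kJ/s = 2633.3 kJ/s
ṁ = Q/Δh = 2633.3 / 463.08 = 5.6866 kg/s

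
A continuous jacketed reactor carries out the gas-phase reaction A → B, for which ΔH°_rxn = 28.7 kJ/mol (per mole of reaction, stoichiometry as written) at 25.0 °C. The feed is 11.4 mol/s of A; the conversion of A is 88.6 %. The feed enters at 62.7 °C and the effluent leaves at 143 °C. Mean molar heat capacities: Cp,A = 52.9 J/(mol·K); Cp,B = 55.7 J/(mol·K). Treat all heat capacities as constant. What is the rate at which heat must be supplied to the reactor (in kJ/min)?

Extent of reaction ξ = 0.886 × 11.4 = 10.1 mol/s
Reaction term: ξ·ΔH°_rxn = 10.1 × 28.7 = 289.88 kJ/s
Sensible, feed 62.7→25 °C: -22.735 kJ/s
Outlet flows (mol/s): A 1.2996, B 10.1
Sensible, products 25→143 °C: 74.498 kJ/s
Q = ΔH = 341.64 kJ/s = 341.64 kW
Heat supplied = 20499 kJ/min

Q_in = 20500 kJ/min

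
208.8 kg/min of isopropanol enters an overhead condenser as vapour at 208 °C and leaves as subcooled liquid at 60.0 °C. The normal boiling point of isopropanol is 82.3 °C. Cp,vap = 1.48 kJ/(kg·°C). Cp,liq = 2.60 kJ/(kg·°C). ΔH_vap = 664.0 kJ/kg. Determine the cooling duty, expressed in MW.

vapour 208→82.3 °C: -186.04 kJ/kg
condensation at 82.3 °C: -664 kJ/kg
liquid 82.3→60.0 °C: -57.98 kJ/kg
Δh = -186.04 + -664 + -57.98 = -908.02 kJ/kg
Q = ṁ·Δh = 208.8 kg/min × -908.02 kJ/kg = -189590 kJ/min
|Q| = 3159.9 kW = 3.1599 MW

Q_c = 3.16 MW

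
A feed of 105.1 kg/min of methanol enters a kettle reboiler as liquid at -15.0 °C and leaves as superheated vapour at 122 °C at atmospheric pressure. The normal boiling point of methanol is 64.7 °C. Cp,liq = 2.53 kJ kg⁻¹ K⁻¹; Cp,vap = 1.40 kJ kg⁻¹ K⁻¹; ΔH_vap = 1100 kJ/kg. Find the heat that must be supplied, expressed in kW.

Q = 2420 kW

liquid -15.0→64.7 °C: 201.64 kJ/kg
vaporisation at 64.7 °C: 1100 kJ/kg
vapour 64.7→122 °C: 80.22 kJ/kg
Δh = 201.64 + 1100 + 80.22 = 1381.9 kJ/kg
Q = ṁ·Δh = 105.1 kg/min × 1381.9 kJ/kg = 145230 kJ/min
|Q| = 2420.6 kW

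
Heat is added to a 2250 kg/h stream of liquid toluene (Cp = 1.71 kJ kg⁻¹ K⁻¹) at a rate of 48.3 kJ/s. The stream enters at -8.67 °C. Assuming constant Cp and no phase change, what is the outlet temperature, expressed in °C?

Q = 48.3 kJ/s = 173880 kJ/h
ΔT = Q/(ṁ·Cp) = 173880/(2250×1.71) = 45.193 K
T_out = -8.67 + 45.193 = 36.523 °C

T_out = 36.5 °C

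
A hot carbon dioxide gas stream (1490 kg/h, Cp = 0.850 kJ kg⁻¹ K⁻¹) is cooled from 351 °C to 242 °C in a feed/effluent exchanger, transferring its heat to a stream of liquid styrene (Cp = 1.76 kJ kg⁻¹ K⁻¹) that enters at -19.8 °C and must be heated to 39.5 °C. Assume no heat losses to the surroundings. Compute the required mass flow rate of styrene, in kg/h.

Heat released by hot stream: Q = 1490 × 0.850 × (351 − 242) = 138050 kJ/h
Energy balance on cold side (adiabatic exchanger): Q = ṁ_c·Cp_c·(T_c,out − T_c,in)
ṁ_c = 138050 / [1.76 × (39.5 − -19.8)] = 1322.7 kg/h

ṁ_c = 1320 kg/h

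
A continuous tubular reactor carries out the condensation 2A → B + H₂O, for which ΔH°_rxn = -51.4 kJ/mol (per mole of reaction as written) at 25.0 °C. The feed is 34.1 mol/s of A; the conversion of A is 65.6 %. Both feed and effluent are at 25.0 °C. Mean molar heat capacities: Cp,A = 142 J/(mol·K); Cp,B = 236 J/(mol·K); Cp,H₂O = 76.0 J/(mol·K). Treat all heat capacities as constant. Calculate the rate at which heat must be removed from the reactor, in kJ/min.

Q_out = 34500 kJ/min

Extent of reaction ξ = 0.656 × 34.1 / 2 = 11.185 mol/s
Reaction term: ξ·ΔH°_rxn = 11.185 × -51.4 = -574.9 kJ/s
Q = ΔH = -574.9 kJ/s = -574.9 kW
Heat removed = 34494 kJ/min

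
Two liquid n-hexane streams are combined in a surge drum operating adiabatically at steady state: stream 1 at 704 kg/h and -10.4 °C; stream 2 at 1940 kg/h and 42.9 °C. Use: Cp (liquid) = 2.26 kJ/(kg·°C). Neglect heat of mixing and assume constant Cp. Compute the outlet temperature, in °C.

No heat crosses the boundary, so H_out = H_in.
T_out = Σ ṁᵢCp,ᵢTᵢ / Σ ṁᵢCp,ᵢ
      = 171540 / 5975.4 = 28.708 °C

T_out = 28.7 °C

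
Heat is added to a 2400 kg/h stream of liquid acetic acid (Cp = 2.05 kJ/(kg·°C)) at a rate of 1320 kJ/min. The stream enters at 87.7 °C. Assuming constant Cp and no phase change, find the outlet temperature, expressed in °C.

T_out = 104 °C

Q = 1320 kJ/min = 79200 kJ/h
ΔT = Q/(ṁ·Cp) = 79200/(2400×2.05) = 16.098 K
T_out = 87.7 + 16.098 = 103.8 °C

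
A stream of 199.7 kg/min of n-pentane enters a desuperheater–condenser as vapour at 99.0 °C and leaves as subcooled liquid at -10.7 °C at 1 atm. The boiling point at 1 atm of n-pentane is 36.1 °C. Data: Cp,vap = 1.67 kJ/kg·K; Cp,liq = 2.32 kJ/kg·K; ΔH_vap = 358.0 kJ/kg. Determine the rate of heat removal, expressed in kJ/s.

vapour 99.0→36.1 °C: -105.04 kJ/kg
condensation at 36.1 °C: -358 kJ/kg
liquid 36.1→-10.7 °C: -108.58 kJ/kg
Δh = -105.04 + -358 + -108.58 = -571.62 kJ/kg
Q = ṁ·Δh = 199.7 kg/min × -571.62 kJ/kg = -114150 kJ/min
|Q| = 1902.5 kW

Q_c = 1900 kJ/s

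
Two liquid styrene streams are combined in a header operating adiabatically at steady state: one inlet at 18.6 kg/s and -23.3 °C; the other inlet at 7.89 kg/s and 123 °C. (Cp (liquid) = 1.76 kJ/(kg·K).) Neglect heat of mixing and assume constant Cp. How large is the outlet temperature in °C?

Energy balance with Q = 0: Σ ṁᵢCp,ᵢ(T_out − Tᵢ) = 0
Σ ṁᵢCp,ᵢTᵢ = 18.6×1.76×-23.3 + 7.89×1.76×123 = 945.28
Σ ṁᵢCp,ᵢ = 18.6×1.76 + 7.89×1.76 = 46.622
T_out = 945.28 / 46.622 = 20.275 °C

T_out = 20.3 °C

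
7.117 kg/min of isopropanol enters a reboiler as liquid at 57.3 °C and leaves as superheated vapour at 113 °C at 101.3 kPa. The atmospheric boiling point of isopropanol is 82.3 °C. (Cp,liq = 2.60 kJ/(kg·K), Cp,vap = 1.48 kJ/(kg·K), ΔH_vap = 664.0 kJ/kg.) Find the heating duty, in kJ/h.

Q = 331000 kJ/h

liquid 57.3→82.3 °C: 65 kJ/kg
vaporisation at 82.3 °C: 664 kJ/kg
vapour 82.3→113 °C: 45.436 kJ/kg
Δh = 65 + 664 + 45.436 = 774.44 kJ/kg
Q = ṁ·Δh = 7.117 kg/min × 774.44 kJ/kg = 5511.7 kJ/min
|Q| = 91.861 kW = 330700 kJ/h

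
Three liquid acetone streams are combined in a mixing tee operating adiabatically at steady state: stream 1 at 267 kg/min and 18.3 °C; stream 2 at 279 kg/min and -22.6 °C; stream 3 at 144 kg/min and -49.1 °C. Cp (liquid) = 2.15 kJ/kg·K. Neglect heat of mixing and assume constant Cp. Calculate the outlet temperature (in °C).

Adiabatic, steady state ⇒ Σ ṁᵢCp,ᵢ(T_out − Tᵢ) = 0
T_out = Σ ṁᵢCp,ᵢTᵢ / Σ ṁᵢCp,ᵢ
      = -18253 / 1483.5 = -12.304 °C

T_out = -12.3 °C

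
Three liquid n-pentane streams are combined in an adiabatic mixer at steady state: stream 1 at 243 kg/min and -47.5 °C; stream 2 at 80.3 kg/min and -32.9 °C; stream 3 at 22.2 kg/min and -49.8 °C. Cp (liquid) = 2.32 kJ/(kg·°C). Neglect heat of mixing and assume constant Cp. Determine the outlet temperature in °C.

Adiabatic, steady state ⇒ Σ ṁᵢCp,ᵢ(T_out − Tᵢ) = 0
T_out = Σ ṁᵢCp,ᵢTᵢ / Σ ṁᵢCp,ᵢ
      = -35473 / 801.56 = -44.255 °C

T_out = -44.3 °C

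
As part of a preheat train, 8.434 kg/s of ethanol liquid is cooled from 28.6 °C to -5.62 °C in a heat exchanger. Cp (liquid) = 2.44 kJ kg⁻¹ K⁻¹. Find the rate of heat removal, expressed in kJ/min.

Q_c = 42300 kJ/min

Q = ṁ·Cp·ΔT = 8.434 × 2.44 × (-5.62 − 28.6) = -704.21 kJ/s
Cooling duty = 42253 kJ/min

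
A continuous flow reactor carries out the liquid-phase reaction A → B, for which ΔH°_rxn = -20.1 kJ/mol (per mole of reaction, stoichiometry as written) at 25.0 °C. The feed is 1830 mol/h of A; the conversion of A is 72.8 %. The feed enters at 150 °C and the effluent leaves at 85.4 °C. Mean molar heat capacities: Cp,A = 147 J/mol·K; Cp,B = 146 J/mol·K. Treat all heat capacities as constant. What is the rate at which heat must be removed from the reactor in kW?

Extent of reaction ξ = 0.728 × 1830 = 1332.2 mol/h
Reaction term: ξ·ΔH°_rxn = 1332.2 × -20.1 = -26778 kJ/h
Sensible, feed 150→25 °C: -33626 kJ/h
Outlet flows (mol/h): A 497.76, B 1332.2
Sensible, products 25→85.4 °C: 16168 kJ/h
Q = ΔH = -44237 kJ/h = -12.288 kW
Heat removed = 12.288 kW

Q_out = 12.3 kW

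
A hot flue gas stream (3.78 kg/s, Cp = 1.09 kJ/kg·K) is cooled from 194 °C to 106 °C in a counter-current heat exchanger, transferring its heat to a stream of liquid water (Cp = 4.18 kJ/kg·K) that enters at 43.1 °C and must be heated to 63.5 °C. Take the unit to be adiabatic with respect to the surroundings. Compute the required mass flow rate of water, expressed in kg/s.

ṁ_c = 4.25 kg/s

Heat released by hot stream: Q = 3.78 × 1.09 × (194 − 106) = 362.58 kJ/s
Energy balance on cold side (adiabatic exchanger): Q = ṁ_c·Cp_c·(T_c,out − T_c,in)
ṁ_c = 362.58 / [4.18 × (63.5 − 43.1)] = 4.252 kg/s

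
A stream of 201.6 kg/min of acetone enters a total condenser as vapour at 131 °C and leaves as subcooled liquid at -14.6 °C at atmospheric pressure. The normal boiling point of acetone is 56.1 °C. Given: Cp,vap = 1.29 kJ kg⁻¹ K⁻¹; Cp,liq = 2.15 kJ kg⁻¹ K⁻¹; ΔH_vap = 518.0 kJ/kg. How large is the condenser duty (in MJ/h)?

Q_c = 9270 MJ/h

vapour 131→56.1 °C: -96.621 kJ/kg
condensation at 56.1 °C: -518 kJ/kg
liquid 56.1→-14.6 °C: -152 kJ/kg
Δh = -96.621 + -518 + -152 = -766.63 kJ/kg
Q = ṁ·Δh = 201.6 kg/min × -766.63 kJ/kg = -154550 kJ/min
|Q| = 2575.9 kW = 9273.1 MJ/h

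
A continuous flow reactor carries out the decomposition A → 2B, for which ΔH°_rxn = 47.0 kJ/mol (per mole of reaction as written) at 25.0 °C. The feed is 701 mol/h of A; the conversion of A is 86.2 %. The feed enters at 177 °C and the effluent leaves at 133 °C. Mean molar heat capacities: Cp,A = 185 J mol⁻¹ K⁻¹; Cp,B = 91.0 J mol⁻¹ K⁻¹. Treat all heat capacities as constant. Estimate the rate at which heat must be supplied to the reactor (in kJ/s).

Q_in = 6.25 kJ/s

Extent of reaction ξ = 0.862 × 701 = 604.26 mol/h
Reaction term: ξ·ΔH°_rxn = 604.26 × 47.0 = 28400 kJ/h
Sensible, feed 177→25 °C: -19712 kJ/h
Outlet flows (mol/h): A 96.738, B 1208.5
Sensible, products 25→133 °C: 13810 kJ/h
Q = ΔH = 22498 kJ/h = 6.2496 kW
Heat supplied = 6.2496 kJ/s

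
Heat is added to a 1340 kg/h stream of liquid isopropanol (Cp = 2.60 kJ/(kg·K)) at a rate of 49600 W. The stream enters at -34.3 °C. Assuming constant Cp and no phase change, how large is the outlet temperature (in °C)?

Q = 49600 W = 178560 kJ/h
ΔT = Q/(ṁ·Cp) = 178560/(1340×2.60) = 51.251 K
T_out = -34.3 + 51.251 = 16.951 °C

T_out = 17.0 °C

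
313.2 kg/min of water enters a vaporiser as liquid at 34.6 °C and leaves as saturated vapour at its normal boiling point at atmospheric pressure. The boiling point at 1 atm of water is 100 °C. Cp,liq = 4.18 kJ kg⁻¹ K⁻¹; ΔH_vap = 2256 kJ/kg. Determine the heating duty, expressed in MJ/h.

liquid 34.6→100 °C: 273.37 kJ/kg
vaporisation at 100 °C: 2256 kJ/kg
Δh = 273.37 + 2256 = 2529.4 kJ/kg
Q = ṁ·Δh = 313.2 kg/min × 2529.4 kJ/kg = 792200 kJ/min
|Q| = 13203 kW = 47532 MJ/h

Q = 47500 MJ/h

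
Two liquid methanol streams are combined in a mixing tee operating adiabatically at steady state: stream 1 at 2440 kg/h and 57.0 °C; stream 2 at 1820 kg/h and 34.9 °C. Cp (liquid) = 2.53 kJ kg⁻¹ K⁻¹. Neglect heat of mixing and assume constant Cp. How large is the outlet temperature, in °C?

T_out = 47.6 °C

Energy balance with Q = 0: Σ ṁᵢCp,ᵢ(T_out − Tᵢ) = 0
Σ ṁᵢCp,ᵢTᵢ = 2440×2.53×57.0 + 1820×2.53×34.9 = 512570
Σ ṁᵢCp,ᵢ = 2440×2.53 + 1820×2.53 = 10778
T_out = 512570 / 10778 = 47.558 °C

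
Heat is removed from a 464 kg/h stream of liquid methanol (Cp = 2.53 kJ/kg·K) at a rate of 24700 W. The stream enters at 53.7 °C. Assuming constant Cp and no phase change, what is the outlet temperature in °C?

Q = 24700 W = 88920 kJ/h
ΔT = Q/(ṁ·Cp) = 88920/(464×2.53) = 75.746 K
T_out = 53.7 − 75.746 = -22.046 °C

T_out = -22.0 °C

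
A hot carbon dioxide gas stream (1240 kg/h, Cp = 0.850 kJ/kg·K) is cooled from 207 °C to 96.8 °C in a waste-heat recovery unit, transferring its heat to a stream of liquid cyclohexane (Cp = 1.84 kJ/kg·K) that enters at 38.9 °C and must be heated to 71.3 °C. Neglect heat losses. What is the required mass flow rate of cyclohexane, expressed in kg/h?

ṁ_c = 1950 kg/h

Heat released by hot stream: Q = 1240 × 0.850 × (207 − 96.8) = 116150 kJ/h
Energy balance on cold side (adiabatic exchanger): Q = ṁ_c·Cp_c·(T_c,out − T_c,in)
ṁ_c = 116150 / [1.84 × (71.3 − 38.9)] = 1948.3 kg/h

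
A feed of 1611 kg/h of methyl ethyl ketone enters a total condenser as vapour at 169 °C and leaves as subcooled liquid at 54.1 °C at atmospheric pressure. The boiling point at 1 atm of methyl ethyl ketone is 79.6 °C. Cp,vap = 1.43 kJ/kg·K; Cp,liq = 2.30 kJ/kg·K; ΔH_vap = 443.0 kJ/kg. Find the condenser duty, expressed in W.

Q_c = 282000 W

vapour 169→79.6 °C: -127.84 kJ/kg
condensation at 79.6 °C: -443 kJ/kg
liquid 79.6→54.1 °C: -58.65 kJ/kg
Δh = -127.84 + -443 + -58.65 = -629.49 kJ/kg
Q = ṁ·Δh = 1611 kg/h × -629.49 kJ/kg = -1.0141e+06 kJ/h
|Q| = 281.7 kW = 281700 W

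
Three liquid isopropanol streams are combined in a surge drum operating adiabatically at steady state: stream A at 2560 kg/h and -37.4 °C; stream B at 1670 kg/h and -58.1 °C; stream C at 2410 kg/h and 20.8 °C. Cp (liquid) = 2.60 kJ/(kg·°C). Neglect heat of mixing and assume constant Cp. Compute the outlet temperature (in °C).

No heat crosses the boundary, so H_out = H_in.
Σ ṁᵢCp,ᵢTᵢ = 2560×2.60×-37.4 + 1670×2.60×-58.1 + 2410×2.60×20.8 = -370870
Σ ṁᵢCp,ᵢ = 2560×2.60 + 1670×2.60 + 2410×2.60 = 17264
T_out = -370870 / 17264 = -21.482 °C

T_out = -21.5 °C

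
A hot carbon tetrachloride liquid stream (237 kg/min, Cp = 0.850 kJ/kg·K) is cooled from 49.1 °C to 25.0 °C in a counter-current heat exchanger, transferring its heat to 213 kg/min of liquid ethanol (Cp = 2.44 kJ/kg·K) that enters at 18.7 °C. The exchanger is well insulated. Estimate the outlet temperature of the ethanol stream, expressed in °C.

T_c,out = 28.0 °C

Heat released by hot stream: Q = 237 × 0.850 × (49.1 − 25.0) = 4854.9 kJ/min
Energy balance on cold side (adiabatic exchanger): Q = ṁ_c·Cp_c·(T_c,out − T_c,in)
T_c,out = 18.7 + 4854.9/(213 × 2.44) = 28.041 °C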